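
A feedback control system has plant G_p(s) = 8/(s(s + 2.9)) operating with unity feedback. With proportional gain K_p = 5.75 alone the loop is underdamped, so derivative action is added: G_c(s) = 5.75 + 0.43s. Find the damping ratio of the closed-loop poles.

Forward path: (5.75 + 0.43s)·8/(s(s+2.9)). The closed-loop characteristic equation is s² + (2.9 + 8·0.43)s + 8·5.75 = 0.
That is s² + 6.34s + 46 = 0, so ω_n = 6.782 rad/s and ζ = 6.34/(2·6.782) = 0.4674.

ζ = 0.467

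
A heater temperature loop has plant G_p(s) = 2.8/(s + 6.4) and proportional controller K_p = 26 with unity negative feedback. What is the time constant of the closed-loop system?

τ = 0.0126 s

Closed-loop transfer function: T(s) = K_p·G_p(s)/(1 + K_p·G_p(s)) = 72.8/(s + 6.4 + 72.8) = 72.8/(s + 79.2).
Time constant τ = 1/79.2 = 0.0126 s.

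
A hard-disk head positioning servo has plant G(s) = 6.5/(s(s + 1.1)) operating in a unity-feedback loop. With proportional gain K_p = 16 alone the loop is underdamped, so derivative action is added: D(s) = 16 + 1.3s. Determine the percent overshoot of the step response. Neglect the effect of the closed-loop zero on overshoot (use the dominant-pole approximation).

18.9%

Forward path: (16 + 1.3s)·6.5/(s(s+1.1)). The closed-loop characteristic equation is s² + (1.1 + 6.5·1.3)s + 6.5·16 = 0.
That is s² + 9.55s + 104 = 0, so ω_n = 10.2 rad/s and ζ = 9.55/(2·10.2) = 0.4682.
%OS = 100·exp(−πζ/√(1−ζ²)) = 18.9%.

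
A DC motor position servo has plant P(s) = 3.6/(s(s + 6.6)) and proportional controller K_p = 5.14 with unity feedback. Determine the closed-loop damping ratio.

ζ = 0.767

With unity feedback the closed-loop characteristic equation is s² + 6.6s + 5.14·3.6 = s² + 6.6s + 18.5 = 0.
So ω_n² = 18.5 ⇒ ω_n = 4.302 rad/s, and ζ = 6.6/(2ω_n) = 0.767.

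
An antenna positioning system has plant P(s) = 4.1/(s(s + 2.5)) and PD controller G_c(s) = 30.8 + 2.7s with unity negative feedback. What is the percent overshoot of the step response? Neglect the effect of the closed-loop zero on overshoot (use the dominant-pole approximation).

Forward path: (30.8 + 2.7s)·4.1/(s(s+2.5)). The closed-loop characteristic equation is s² + (2.5 + 4.1·2.7)s + 4.1·30.8 = 0.
That is s² + 13.57s + 126.3 = 0, so ω_n = 11.24 rad/s and ζ = 13.57/(2·11.24) = 0.6038.
%OS = 100·exp(−πζ/√(1−ζ²)) = 9.26%.

9.26%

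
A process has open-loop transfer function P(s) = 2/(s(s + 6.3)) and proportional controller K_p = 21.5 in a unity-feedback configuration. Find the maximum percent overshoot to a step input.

17.9%

Closed-loop characteristic equation: s² + 6.3s + 43 = 0, so ω_n = 6.557 rad/s and ζ = 6.3/(2·6.557) = 0.4804.
%OS = 100·exp(−πζ/√(1−ζ²)) = 100·exp(−π·0.4804/√0.7692) = 17.9%.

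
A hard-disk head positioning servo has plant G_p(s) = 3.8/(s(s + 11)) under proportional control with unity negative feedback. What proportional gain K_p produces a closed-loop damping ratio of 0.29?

K_p = 94.7

Closed-loop characteristic equation: s² + 11s + K_p·3.8 = 0.
So ω_n = √(3.8K_p) and 2ζω_n = 11, giving ζ = 11/(2√(3.8K_p)).
Setting ζ = 0.29: √(3.8K_p) = 11/(2·0.29) = 18.97, so K_p = 359.7/3.8 = 94.7.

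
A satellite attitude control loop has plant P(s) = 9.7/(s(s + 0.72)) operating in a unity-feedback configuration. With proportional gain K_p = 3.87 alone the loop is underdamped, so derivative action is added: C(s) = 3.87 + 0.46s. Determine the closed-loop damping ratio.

Forward path: (3.87 + 0.46s)·9.7/(s(s+0.72)). The closed-loop characteristic equation is s² + (0.72 + 9.7·0.46)s + 9.7·3.87 = 0.
That is s² + 5.182s + 37.54 = 0, so ω_n = 6.127 rad/s and ζ = 5.182/(2·6.127) = 0.4229.

ζ = 0.423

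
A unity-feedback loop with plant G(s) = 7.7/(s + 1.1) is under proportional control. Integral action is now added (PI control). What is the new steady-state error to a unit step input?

0

The integrator makes K_pos = lim_{s→0} C(s)G(s) infinite, so e_ss = 1/(1+K_pos) = 0.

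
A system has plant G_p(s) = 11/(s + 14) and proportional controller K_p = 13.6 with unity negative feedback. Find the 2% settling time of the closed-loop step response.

T_s ≈ 0.0244 s

Closed-loop transfer function: T(s) = K_p·G_p(s)/(1 + K_p·G_p(s)) = 149.6/(s + 14 + 149.6) = 149.6/(s + 163.6).
Time constant τ = 1/163.6 = 0.006112 s, so the 2% settling time is about 4τ = 0.0244 s.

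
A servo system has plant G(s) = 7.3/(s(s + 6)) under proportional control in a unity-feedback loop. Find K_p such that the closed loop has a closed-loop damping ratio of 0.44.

Closed-loop characteristic equation: s² + 6s + K_p·7.3 = 0.
So ω_n = √(7.3K_p) and 2ζω_n = 6, giving ζ = 6/(2√(7.3K_p)).
Setting ζ = 0.44: √(7.3K_p) = 6/(2·0.44) = 6.818, so K_p = 46.49/7.3 = 6.37.

K_p = 6.37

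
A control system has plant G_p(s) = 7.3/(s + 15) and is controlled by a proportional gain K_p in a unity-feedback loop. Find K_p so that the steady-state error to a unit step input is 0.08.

K_p = 23.6

The loop is type 0, so e_ss(step) = 1/(1 + K_pos) with K_pos = K_p·G_p(0).
G_p(0) = 0.4867. Require 1/(1 + K_p·0.4867) = 0.08, so 1 + 0.4867·K_p = 12.5.
K_p = (12.5 − 1)/0.4867 = 23.6.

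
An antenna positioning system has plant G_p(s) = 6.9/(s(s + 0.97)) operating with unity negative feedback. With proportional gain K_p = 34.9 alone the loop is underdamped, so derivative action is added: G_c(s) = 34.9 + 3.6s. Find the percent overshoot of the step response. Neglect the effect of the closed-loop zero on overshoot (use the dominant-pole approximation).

Forward path: (34.9 + 3.6s)·6.9/(s(s+0.97)). The closed-loop characteristic equation is s² + (0.97 + 6.9·3.6)s + 6.9·34.9 = 0.
That is s² + 25.81s + 240.8 = 0, so ω_n = 15.52 rad/s and ζ = 25.81/(2·15.52) = 0.8316.
%OS = 100·exp(−πζ/√(1−ζ²)) = 0.906%.

0.906%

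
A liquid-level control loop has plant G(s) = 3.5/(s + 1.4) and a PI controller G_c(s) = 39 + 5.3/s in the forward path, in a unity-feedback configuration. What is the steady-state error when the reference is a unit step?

0

The open loop G_c(s)G(s) has a pole at the origin (type 1), so the static position error constant is infinite and e_ss = 1/(1+∞) = 0.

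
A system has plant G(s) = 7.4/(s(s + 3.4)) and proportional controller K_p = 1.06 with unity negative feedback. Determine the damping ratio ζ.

1 + K_p·G(s) = 0 gives s² + 3.4s + 7.844 = 0.
Matching s² + 2ζω_n s + ω_n²: ω_n = √7.844 = 2.801 rad/s and 2ζω_n = 3.4, so ζ = 3.4/(2·2.801) = 0.607.

ζ = 0.607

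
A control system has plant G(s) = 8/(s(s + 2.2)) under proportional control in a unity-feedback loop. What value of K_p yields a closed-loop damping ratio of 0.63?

K_p = 0.381

Closed-loop characteristic equation: s² + 2.2s + K_p·8 = 0.
So ω_n = √(8K_p) and 2ζω_n = 2.2, giving ζ = 2.2/(2√(8K_p)).
Setting ζ = 0.63: √(8K_p) = 2.2/(2·0.63) = 1.746, so K_p = 3.049/8 = 0.381.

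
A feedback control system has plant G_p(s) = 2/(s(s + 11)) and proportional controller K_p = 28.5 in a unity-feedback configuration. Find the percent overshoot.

The closed-loop denominator s² + 11s + 57 gives ω_n = √57 = 7.55 and ζ = 11/(2ω_n) = 0.7285.
%OS = 100·exp(−πζ/√(1−ζ²)) = 100·exp(−π·0.7285/√0.4693) = 3.54%.

3.54%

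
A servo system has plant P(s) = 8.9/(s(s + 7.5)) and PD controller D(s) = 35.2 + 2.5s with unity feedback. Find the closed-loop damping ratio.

Forward path: (35.2 + 2.5s)·8.9/(s(s+7.5)). The closed-loop characteristic equation is s² + (7.5 + 8.9·2.5)s + 8.9·35.2 = 0.
That is s² + 29.75s + 313.3 = 0, so ω_n = 17.7 rad/s and ζ = 29.75/(2·17.7) = 0.8404.

ζ = 0.84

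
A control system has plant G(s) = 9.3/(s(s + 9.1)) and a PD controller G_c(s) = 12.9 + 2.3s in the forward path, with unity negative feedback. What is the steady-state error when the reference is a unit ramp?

The loop has one pole at the origin (type 1). Velocity error constant K_v = lim_{s→0} s·G_c(s)G(s) = 12.9·9.3/9.1 = 13.18.
Steady-state error to a unit ramp: e_ss = 1/K_v = 0.0759.

0.0759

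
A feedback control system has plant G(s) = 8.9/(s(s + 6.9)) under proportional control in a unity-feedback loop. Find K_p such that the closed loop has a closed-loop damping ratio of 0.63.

Closed-loop characteristic equation: s² + 6.9s + K_p·8.9 = 0.
So ω_n = √(8.9K_p) and 2ζω_n = 6.9, giving ζ = 6.9/(2√(8.9K_p)).
Setting ζ = 0.63: √(8.9K_p) = 6.9/(2·0.63) = 5.476, so K_p = 29.99/8.9 = 3.37.

K_p = 3.37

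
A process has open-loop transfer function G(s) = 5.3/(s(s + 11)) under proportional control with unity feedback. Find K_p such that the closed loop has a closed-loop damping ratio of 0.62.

K_p = 14.8

Closed-loop characteristic equation: s² + 11s + K_p·5.3 = 0.
So ω_n = √(5.3K_p) and 2ζω_n = 11, giving ζ = 11/(2√(5.3K_p)).
Setting ζ = 0.62: √(5.3K_p) = 11/(2·0.62) = 8.871, so K_p = 78.69/5.3 = 14.8.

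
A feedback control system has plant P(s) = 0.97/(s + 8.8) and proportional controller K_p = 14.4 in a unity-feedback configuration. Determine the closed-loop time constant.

Closed-loop transfer function: T(s) = K_p·P(s)/(1 + K_p·P(s)) = 13.97/(s + 8.8 + 13.97) = 13.97/(s + 22.77).
Time constant τ = 1/22.77 = 0.0439 s.

τ = 0.0439 s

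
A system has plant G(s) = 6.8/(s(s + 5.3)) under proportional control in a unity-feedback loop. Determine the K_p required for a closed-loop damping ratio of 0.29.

K_p = 12.3

Closed-loop characteristic equation: s² + 5.3s + K_p·6.8 = 0.
So ω_n = √(6.8K_p) and 2ζω_n = 5.3, giving ζ = 5.3/(2√(6.8K_p)).
Setting ζ = 0.29: √(6.8K_p) = 5.3/(2·0.29) = 9.138, so K_p = 83.5/6.8 = 12.3.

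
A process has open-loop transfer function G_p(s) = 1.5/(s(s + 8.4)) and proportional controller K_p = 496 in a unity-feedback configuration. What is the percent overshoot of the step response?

From 1 + K_pG_p(s) = 0: s² + 8.4s + 744 = 0 ⇒ ω_n = 27.28, ζ = 0.154.
%OS = 100·exp(−πζ/√(1−ζ²)) = 100·exp(−π·0.154/√0.9763) = 61.3%.

61.3%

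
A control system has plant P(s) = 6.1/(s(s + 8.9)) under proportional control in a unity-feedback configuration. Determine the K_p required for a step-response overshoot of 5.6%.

K_p = 7.1

From %OS = 100·exp(−πζ/√(1−ζ²)) = 5.6%, ζ = −ln(0.056)/√(π²+ln²(0.056)) = 0.6761.
Characteristic equation s² + 8.9s + 6.1K_p = 0 gives ζ = 8.9/(2√(6.1K_p)).
Setting ζ = 0.6761: √(6.1K_p) = 8.9/(2·0.6761) = 6.582, so K_p = 43.33/6.1 = 7.1.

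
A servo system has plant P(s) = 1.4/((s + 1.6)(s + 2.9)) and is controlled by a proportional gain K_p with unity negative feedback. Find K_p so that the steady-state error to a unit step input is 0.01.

K_p = 328

The loop is type 0, so e_ss(step) = 1/(1 + K_pos) with K_pos = K_p·P(0).
P(0) = 0.3017. Require 1/(1 + K_p·0.3017) = 0.01, so 1 + 0.3017·K_p = 100.
K_p = (100 − 1)/0.3017 = 328.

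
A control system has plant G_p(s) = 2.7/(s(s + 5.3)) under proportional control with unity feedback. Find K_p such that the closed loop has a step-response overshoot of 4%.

From %OS = 100·exp(−πζ/√(1−ζ²)) = 4%, ζ = −ln(0.04)/√(π²+ln²(0.04)) = 0.7156.
Characteristic equation s² + 5.3s + 2.7K_p = 0 gives ζ = 5.3/(2√(2.7K_p)).
Setting ζ = 0.7156: √(2.7K_p) = 5.3/(2·0.7156) = 3.703, so K_p = 13.71/2.7 = 5.08.

K_p = 5.08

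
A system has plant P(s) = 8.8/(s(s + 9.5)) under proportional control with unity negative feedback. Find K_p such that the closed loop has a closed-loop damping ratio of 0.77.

K_p = 4.32

Closed-loop characteristic equation: s² + 9.5s + K_p·8.8 = 0.
So ω_n = √(8.8K_p) and 2ζω_n = 9.5, giving ζ = 9.5/(2√(8.8K_p)).
Setting ζ = 0.77: √(8.8K_p) = 9.5/(2·0.77) = 6.169, so K_p = 38.05/8.8 = 4.32.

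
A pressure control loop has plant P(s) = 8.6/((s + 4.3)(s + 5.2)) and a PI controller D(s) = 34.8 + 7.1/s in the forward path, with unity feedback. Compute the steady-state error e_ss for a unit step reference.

0

The open loop D(s)P(s) has a pole at the origin (type 1), so the static position error constant is infinite and e_ss = 1/(1+∞) = 0.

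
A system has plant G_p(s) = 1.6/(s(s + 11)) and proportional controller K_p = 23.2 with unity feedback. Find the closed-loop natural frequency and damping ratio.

ω_n = 6.09 rad/s, ζ = 0.903

With unity feedback the closed-loop characteristic equation is s² + 11s + 23.2·1.6 = s² + 11s + 37.12 = 0.
Matching s² + 2ζω_n s + ω_n²: ω_n = √37.12 = 6.093 rad/s and 2ζω_n = 11, so ζ = 11/(2·6.093) = 0.903.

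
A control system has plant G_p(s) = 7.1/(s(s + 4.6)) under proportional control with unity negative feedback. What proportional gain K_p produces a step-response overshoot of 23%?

K_p = 4.15

From %OS = 100·exp(−πζ/√(1−ζ²)) = 23%, ζ = −ln(0.23)/√(π²+ln²(0.23)) = 0.4237.
Characteristic equation s² + 4.6s + 7.1K_p = 0 gives ζ = 4.6/(2√(7.1K_p)).
Setting ζ = 0.4237: √(7.1K_p) = 4.6/(2·0.4237) = 5.428, so K_p = 29.46/7.1 = 4.15.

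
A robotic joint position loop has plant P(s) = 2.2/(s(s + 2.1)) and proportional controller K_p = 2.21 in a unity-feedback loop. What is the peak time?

T_p = 1.62 s

Closed-loop characteristic equation: s² + 2.1s + 4.862 = 0, so ω_n = 2.205 rad/s and ζ = 2.1/(2·2.205) = 0.4762.
Damped frequency ω_d = ω_n√(1−ζ²) = 1.939 rad/s, so peak time T_p = π/ω_d = 1.62 s.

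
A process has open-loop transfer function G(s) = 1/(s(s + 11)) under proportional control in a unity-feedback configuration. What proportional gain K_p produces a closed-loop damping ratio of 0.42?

Closed-loop characteristic equation: s² + 11s + K_p·1 = 0.
So ω_n = √(1K_p) and 2ζω_n = 11, giving ζ = 11/(2√(1K_p)).
Setting ζ = 0.42: √(1K_p) = 11/(2·0.42) = 13.1, so K_p = 171.5/1 = 171.

K_p = 171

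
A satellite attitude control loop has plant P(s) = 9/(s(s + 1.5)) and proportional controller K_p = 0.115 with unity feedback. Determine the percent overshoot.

3.25%

The closed-loop denominator s² + 1.5s + 1.035 gives ω_n = √1.035 = 1.017 and ζ = 1.5/(2ω_n) = 0.7372.
%OS = 100·exp(−πζ/√(1−ζ²)) = 100·exp(−π·0.7372/√0.4565) = 3.25%.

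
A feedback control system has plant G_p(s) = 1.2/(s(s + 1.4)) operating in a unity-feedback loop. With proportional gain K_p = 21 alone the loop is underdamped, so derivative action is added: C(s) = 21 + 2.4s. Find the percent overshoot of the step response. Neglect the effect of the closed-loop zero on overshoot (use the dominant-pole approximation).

Forward path: (21 + 2.4s)·1.2/(s(s+1.4)). The closed-loop characteristic equation is s² + (1.4 + 1.2·2.4)s + 1.2·21 = 0.
That is s² + 4.28s + 25.2 = 0, so ω_n = 5.02 rad/s and ζ = 4.28/(2·5.02) = 0.4263.
%OS = 100·exp(−πζ/√(1−ζ²)) = 22.8%.

22.8%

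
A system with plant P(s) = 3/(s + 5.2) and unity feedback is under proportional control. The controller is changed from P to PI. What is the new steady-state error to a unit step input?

Adding integral action puts a pole at s = 0 in the forward path, raising the system type to 1; a type-1 loop has zero steady-state error to a step.

0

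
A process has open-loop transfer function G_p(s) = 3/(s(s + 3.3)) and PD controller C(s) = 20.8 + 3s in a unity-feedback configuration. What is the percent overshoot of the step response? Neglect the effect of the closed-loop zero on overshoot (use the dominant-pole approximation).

2.03%

Forward path: (20.8 + 3s)·3/(s(s+3.3)). The closed-loop characteristic equation is s² + (3.3 + 3·3)s + 3·20.8 = 0.
That is s² + 12.3s + 62.4 = 0, so ω_n = 7.899 rad/s and ζ = 12.3/(2·7.899) = 0.7785.
%OS = 100·exp(−πζ/√(1−ζ²)) = 2.03%.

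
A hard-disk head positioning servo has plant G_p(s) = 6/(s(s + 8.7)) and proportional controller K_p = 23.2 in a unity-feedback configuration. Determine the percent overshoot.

Closed-loop characteristic equation: s² + 8.7s + 139.2 = 0, so ω_n = 11.8 rad/s and ζ = 8.7/(2·11.8) = 0.3687.
%OS = 100·exp(−πζ/√(1−ζ²)) = 100·exp(−π·0.3687/√0.8641) = 28.8%.

28.8%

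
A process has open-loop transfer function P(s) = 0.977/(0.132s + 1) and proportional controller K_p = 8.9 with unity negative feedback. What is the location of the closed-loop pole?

s = -73.45

Closed loop: T(s) = K_p·P/(1+K_p·P) = 8.695/(0.132s + 1 + 8.695), with pole at s = −(1 + 8.695)/0.132 = −73.45.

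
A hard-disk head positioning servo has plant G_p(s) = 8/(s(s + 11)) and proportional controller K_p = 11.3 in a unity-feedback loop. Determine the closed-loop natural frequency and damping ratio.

ω_n = 9.51 rad/s, ζ = 0.578

With unity feedback the closed-loop characteristic equation is s² + 11s + 11.3·8 = s² + 11s + 90.4 = 0.
Matching s² + 2ζω_n s + ω_n²: ω_n = √90.4 = 9.508 rad/s and 2ζω_n = 11, so ζ = 11/(2·9.508) = 0.578.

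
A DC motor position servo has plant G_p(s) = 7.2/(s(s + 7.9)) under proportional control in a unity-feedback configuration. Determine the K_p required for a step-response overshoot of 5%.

K_p = 4.55

From %OS = 100·exp(−πζ/√(1−ζ²)) = 5%, ζ = −ln(0.05)/√(π²+ln²(0.05)) = 0.6901.
Characteristic equation s² + 7.9s + 7.2K_p = 0 gives ζ = 7.9/(2√(7.2K_p)).
Setting ζ = 0.6901: √(7.2K_p) = 7.9/(2·0.6901) = 5.724, so K_p = 32.76/7.2 = 4.55.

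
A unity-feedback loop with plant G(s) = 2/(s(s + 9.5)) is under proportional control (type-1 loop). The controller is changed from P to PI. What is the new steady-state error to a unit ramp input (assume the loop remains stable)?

0

The integrator raises the loop to type 2, so K_v → ∞ and e_ss to a ramp is zero.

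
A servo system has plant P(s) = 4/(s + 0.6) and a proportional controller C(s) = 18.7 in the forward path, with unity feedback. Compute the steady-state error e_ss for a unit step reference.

0.00796

The loop is type 0. Static position error constant K_pos = C(0)·P(0) = 18.7·6.667 = 124.7.
Steady-state error to a unit step: e_ss = 1/(1+K_pos) = 1/125.7 = 0.00796.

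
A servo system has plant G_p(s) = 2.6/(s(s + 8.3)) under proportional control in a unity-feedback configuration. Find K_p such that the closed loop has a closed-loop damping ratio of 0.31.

K_p = 68.9

Closed-loop characteristic equation: s² + 8.3s + K_p·2.6 = 0.
So ω_n = √(2.6K_p) and 2ζω_n = 8.3, giving ζ = 8.3/(2√(2.6K_p)).
Setting ζ = 0.31: √(2.6K_p) = 8.3/(2·0.31) = 13.39, so K_p = 179.2/2.6 = 68.9.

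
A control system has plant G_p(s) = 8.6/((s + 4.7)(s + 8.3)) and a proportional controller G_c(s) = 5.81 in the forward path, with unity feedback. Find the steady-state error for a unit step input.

The loop is type 0. Static position error constant K_pos = G_c(0)·G_p(0) = 5.81·0.2205 = 1.281.
Steady-state error to a unit step: e_ss = 1/(1+K_pos) = 1/2.281 = 0.438.

0.438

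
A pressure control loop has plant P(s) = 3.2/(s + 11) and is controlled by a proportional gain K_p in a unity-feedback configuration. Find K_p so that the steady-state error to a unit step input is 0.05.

Steady-state error for a unit step on this type-0 loop is 1/(1 + K_p·P(0)).
P(0) = 0.2909. Require 1/(1 + K_p·0.2909) = 0.05, so 1 + 0.2909·K_p = 20.
K_p = (20 − 1)/0.2909 = 65.3.

K_p = 65.3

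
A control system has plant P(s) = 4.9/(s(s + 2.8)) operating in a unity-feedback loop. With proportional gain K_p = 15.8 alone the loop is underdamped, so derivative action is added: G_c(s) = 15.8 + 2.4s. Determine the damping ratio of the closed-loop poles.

ζ = 0.827

Forward path: (15.8 + 2.4s)·4.9/(s(s+2.8)). The closed-loop characteristic equation is s² + (2.8 + 4.9·2.4)s + 4.9·15.8 = 0.
That is s² + 14.56s + 77.42 = 0, so ω_n = 8.799 rad/s and ζ = 14.56/(2·8.799) = 0.8274.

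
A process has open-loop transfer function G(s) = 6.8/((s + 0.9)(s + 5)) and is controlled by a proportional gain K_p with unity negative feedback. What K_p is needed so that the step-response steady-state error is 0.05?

The loop is type 0, so e_ss(step) = 1/(1 + K_pos) with K_pos = K_p·G(0).
G(0) = 1.511. Require 1/(1 + K_p·1.511) = 0.05, so 1 + 1.511·K_p = 20.
K_p = (20 − 1)/1.511 = 12.6.

K_p = 12.6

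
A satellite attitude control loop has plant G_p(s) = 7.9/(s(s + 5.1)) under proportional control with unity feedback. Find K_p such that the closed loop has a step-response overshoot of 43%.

K_p = 12.2

From %OS = 100·exp(−πζ/√(1−ζ²)) = 43%, ζ = −ln(0.43)/√(π²+ln²(0.43)) = 0.2594.
Characteristic equation s² + 5.1s + 7.9K_p = 0 gives ζ = 5.1/(2√(7.9K_p)).
Setting ζ = 0.2594: √(7.9K_p) = 5.1/(2·0.2594) = 9.829, so K_p = 96.6/7.9 = 12.2.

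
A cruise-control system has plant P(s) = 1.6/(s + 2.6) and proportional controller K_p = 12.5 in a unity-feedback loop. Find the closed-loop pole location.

Closed-loop transfer function: T(s) = K_p·P(s)/(1 + K_p·P(s)) = 20/(s + 2.6 + 20) = 20/(s + 22.6).
The closed-loop pole is at s = −22.6.

s = -22.6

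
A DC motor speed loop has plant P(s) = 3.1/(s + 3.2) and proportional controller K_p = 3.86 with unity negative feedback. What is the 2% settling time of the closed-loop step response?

Closed-loop transfer function: T(s) = K_p·P(s)/(1 + K_p·P(s)) = 11.97/(s + 3.2 + 11.97) = 11.97/(s + 15.17).
Time constant τ = 1/15.17 = 0.06594 s, so the 2% settling time is about 4τ = 0.264 s.

T_s ≈ 0.264 s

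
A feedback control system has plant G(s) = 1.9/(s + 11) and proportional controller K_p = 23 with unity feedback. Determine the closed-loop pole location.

s = -54.7

Closed-loop transfer function: T(s) = K_p·G(s)/(1 + K_p·G(s)) = 43.7/(s + 11 + 43.7) = 43.7/(s + 54.7).
The closed-loop pole is at s = −54.7.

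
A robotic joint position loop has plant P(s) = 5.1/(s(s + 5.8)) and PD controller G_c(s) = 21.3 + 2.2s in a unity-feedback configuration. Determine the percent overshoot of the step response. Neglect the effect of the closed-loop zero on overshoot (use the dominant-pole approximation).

1.18%

Forward path: (21.3 + 2.2s)·5.1/(s(s+5.8)). The closed-loop characteristic equation is s² + (5.8 + 5.1·2.2)s + 5.1·21.3 = 0.
That is s² + 17.02s + 108.6 = 0, so ω_n = 10.42 rad/s and ζ = 17.02/(2·10.42) = 0.8165.
%OS = 100·exp(−πζ/√(1−ζ²)) = 1.18%.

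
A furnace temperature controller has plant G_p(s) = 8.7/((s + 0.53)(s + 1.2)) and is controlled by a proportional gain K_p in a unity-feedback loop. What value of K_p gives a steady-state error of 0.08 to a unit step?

The loop is type 0, so e_ss(step) = 1/(1 + K_pos) with K_pos = K_p·G_p(0).
G_p(0) = 13.68. Require 1/(1 + K_p·13.68) = 0.08, so 1 + 13.68·K_p = 12.5.
K_p = (12.5 − 1)/13.68 = 0.841.

K_p = 0.841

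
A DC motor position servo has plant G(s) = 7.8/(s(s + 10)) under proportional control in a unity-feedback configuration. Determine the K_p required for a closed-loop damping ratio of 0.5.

K_p = 12.8

Closed-loop characteristic equation: s² + 10s + K_p·7.8 = 0.
So ω_n = √(7.8K_p) and 2ζω_n = 10, giving ζ = 10/(2√(7.8K_p)).
Setting ζ = 0.5: √(7.8K_p) = 10/(2·0.5) = 10, so K_p = 100/7.8 = 12.8.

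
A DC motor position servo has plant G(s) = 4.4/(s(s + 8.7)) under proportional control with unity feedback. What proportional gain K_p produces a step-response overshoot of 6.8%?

From %OS = 100·exp(−πζ/√(1−ζ²)) = 6.8%, ζ = −ln(0.068)/√(π²+ln²(0.068)) = 0.6502.
Characteristic equation s² + 8.7s + 4.4K_p = 0 gives ζ = 8.7/(2√(4.4K_p)).
Setting ζ = 0.6502: √(4.4K_p) = 8.7/(2·0.6502) = 6.691, so K_p = 44.77/4.4 = 10.2.

K_p = 10.2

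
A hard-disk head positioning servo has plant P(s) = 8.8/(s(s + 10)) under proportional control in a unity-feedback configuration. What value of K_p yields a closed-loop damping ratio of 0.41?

Closed-loop characteristic equation: s² + 10s + K_p·8.8 = 0.
So ω_n = √(8.8K_p) and 2ζω_n = 10, giving ζ = 10/(2√(8.8K_p)).
Setting ζ = 0.41: √(8.8K_p) = 10/(2·0.41) = 12.2, so K_p = 148.7/8.8 = 16.9.

K_p = 16.9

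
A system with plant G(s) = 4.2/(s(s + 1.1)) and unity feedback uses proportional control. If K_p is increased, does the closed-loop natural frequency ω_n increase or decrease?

ω_n = √(4.2·K_p), which grows with K_p.

increase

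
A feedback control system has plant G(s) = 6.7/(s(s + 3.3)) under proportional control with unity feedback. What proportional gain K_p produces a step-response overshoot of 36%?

From %OS = 100·exp(−πζ/√(1−ζ²)) = 36%, ζ = −ln(0.36)/√(π²+ln²(0.36)) = 0.3093.
Characteristic equation s² + 3.3s + 6.7K_p = 0 gives ζ = 3.3/(2√(6.7K_p)).
Setting ζ = 0.3093: √(6.7K_p) = 3.3/(2·0.3093) = 5.335, so K_p = 28.47/6.7 = 4.25.

K_p = 4.25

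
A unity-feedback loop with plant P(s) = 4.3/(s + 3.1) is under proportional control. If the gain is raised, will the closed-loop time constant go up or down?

Closed-loop pole is at s = −(3.1+K_p·4.3); larger K_p moves it further left, so τ = 1/(3.1+K_p·4.3) decreases.

decrease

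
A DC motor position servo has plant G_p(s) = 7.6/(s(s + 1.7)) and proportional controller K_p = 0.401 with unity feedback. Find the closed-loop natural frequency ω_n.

ω_n = 1.75 rad/s

The closed-loop denominator is s(s+1.7) + 0.401·7.6 = s² + 1.7s + 3.048.
Matching s² + 2ζω_n s + ω_n²: ω_n = √3.048 = 1.746 rad/s and 2ζω_n = 1.7, so ζ = 1.7/(2·1.746) = 0.487.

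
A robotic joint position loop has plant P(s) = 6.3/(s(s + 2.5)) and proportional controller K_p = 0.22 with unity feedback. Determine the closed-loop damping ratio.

The closed-loop denominator is s(s+2.5) + 0.22·6.3 = s² + 2.5s + 1.386.
So ω_n² = 1.386 ⇒ ω_n = 1.177 rad/s, and ζ = 2.5/(2ω_n) = 1.06.

ζ = 1.06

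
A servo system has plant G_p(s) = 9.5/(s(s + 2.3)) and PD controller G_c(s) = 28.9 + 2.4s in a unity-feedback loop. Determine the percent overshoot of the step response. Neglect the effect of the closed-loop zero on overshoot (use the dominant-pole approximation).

2.61%

Forward path: (28.9 + 2.4s)·9.5/(s(s+2.3)). The closed-loop characteristic equation is s² + (2.3 + 9.5·2.4)s + 9.5·28.9 = 0.
That is s² + 25.1s + 274.6 = 0, so ω_n = 16.57 rad/s and ζ = 25.1/(2·16.57) = 0.7574.
%OS = 100·exp(−πζ/√(1−ζ²)) = 2.61%.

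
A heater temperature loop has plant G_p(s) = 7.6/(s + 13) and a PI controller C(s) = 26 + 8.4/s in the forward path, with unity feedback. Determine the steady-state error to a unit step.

The open loop C(s)G_p(s) has a pole at the origin (type 1), so the static position error constant is infinite and e_ss = 1/(1+∞) = 0.

0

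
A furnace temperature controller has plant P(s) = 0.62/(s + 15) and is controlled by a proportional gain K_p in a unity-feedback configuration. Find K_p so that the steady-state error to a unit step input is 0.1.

For a type-0 loop with proportional control, e_ss = 1/(1 + K_p·P(0)).
P(0) = 0.04133. Require 1/(1 + K_p·0.04133) = 0.1, so 1 + 0.04133·K_p = 10.
K_p = (10 − 1)/0.04133 = 218.

K_p = 218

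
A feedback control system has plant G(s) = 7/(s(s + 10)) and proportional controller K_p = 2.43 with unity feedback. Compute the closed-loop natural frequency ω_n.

ω_n = 4.12 rad/s

1 + K_p·G(s) = 0 gives s² + 10s + 17.01 = 0.
So ω_n² = 17.01 ⇒ ω_n = 4.124 rad/s, and ζ = 10/(2ω_n) = 1.21.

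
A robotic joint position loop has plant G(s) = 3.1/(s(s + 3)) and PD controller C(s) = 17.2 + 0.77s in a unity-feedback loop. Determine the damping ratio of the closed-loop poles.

Forward path: (17.2 + 0.77s)·3.1/(s(s+3)). The closed-loop characteristic equation is s² + (3 + 3.1·0.77)s + 3.1·17.2 = 0.
That is s² + 5.387s + 53.32 = 0, so ω_n = 7.302 rad/s and ζ = 5.387/(2·7.302) = 0.3689.

ζ = 0.369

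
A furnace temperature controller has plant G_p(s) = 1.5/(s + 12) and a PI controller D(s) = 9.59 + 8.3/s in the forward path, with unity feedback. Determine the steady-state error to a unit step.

The open loop D(s)G_p(s) has a pole at the origin (type 1), so the static position error constant is infinite and e_ss = 1/(1+∞) = 0.

0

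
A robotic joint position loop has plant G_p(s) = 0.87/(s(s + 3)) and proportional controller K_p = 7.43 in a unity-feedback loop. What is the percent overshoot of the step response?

10.1%

The closed-loop denominator s² + 3s + 6.464 gives ω_n = √6.464 = 2.542 and ζ = 3/(2ω_n) = 0.59.
%OS = 100·exp(−πζ/√(1−ζ²)) = 100·exp(−π·0.59/√0.6519) = 10.1%.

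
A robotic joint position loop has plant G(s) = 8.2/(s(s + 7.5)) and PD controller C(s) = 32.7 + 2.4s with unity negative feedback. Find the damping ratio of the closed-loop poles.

ζ = 0.83

Forward path: (32.7 + 2.4s)·8.2/(s(s+7.5)). The closed-loop characteristic equation is s² + (7.5 + 8.2·2.4)s + 8.2·32.7 = 0.
That is s² + 27.18s + 268.1 = 0, so ω_n = 16.37 rad/s and ζ = 27.18/(2·16.37) = 0.8299.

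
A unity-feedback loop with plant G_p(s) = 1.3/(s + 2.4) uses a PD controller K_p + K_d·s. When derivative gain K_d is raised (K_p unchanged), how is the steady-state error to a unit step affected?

K_d affects only the transient (the s-coefficient); the DC loop gain, and hence e_ss, depends only on K_p.

unchanged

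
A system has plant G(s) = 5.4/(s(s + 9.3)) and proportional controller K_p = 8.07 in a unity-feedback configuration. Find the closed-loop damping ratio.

ζ = 0.704

The closed-loop denominator is s(s+9.3) + 8.07·5.4 = s² + 9.3s + 43.58.
So ω_n² = 43.58 ⇒ ω_n = 6.601 rad/s, and ζ = 9.3/(2ω_n) = 0.704.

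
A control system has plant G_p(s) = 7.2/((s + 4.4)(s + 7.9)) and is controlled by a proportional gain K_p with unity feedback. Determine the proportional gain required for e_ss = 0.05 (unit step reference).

K_p = 91.7

Steady-state error for a unit step on this type-0 loop is 1/(1 + K_p·G_p(0)).
G_p(0) = 0.2071. Require 1/(1 + K_p·0.2071) = 0.05, so 1 + 0.2071·K_p = 20.
K_p = (20 − 1)/0.2071 = 91.7.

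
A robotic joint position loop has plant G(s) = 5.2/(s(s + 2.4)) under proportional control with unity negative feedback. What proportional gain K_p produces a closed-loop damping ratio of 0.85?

K_p = 0.383

Closed-loop characteristic equation: s² + 2.4s + K_p·5.2 = 0.
So ω_n = √(5.2K_p) and 2ζω_n = 2.4, giving ζ = 2.4/(2√(5.2K_p)).
Setting ζ = 0.85: √(5.2K_p) = 2.4/(2·0.85) = 1.412, so K_p = 1.993/5.2 = 0.383.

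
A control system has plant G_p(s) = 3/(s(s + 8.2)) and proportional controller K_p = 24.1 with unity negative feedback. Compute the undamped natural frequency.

ω_n = 8.5 rad/s

The closed-loop denominator is s(s+8.2) + 24.1·3 = s² + 8.2s + 72.3.
Matching s² + 2ζω_n s + ω_n²: ω_n = √72.3 = 8.503 rad/s and 2ζω_n = 8.2, so ζ = 8.2/(2·8.503) = 0.482.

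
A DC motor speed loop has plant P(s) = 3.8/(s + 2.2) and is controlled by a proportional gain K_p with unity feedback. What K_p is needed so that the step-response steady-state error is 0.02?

K_p = 28.4

The loop is type 0, so e_ss(step) = 1/(1 + K_pos) with K_pos = K_p·P(0).
P(0) = 1.727. Require 1/(1 + K_p·1.727) = 0.02, so 1 + 1.727·K_p = 50.
K_p = (50 − 1)/1.727 = 28.4.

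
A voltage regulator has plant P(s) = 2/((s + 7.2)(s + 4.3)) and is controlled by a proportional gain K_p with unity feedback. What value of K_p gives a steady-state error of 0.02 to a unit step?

K_p = 759

For a type-0 loop with proportional control, e_ss = 1/(1 + K_p·P(0)).
P(0) = 0.0646. Require 1/(1 + K_p·0.0646) = 0.02, so 1 + 0.0646·K_p = 50.
K_p = (50 − 1)/0.0646 = 759.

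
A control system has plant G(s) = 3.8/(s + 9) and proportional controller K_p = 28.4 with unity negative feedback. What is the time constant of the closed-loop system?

τ = 0.00855 s

Closed-loop transfer function: T(s) = K_p·G(s)/(1 + K_p·G(s)) = 107.9/(s + 9 + 107.9) = 107.9/(s + 116.9).
Time constant τ = 1/116.9 = 0.00855 s.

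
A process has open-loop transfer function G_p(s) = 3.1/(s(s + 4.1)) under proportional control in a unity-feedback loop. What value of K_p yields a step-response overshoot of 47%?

K_p = 24.8

From %OS = 100·exp(−πζ/√(1−ζ²)) = 47%, ζ = −ln(0.47)/√(π²+ln²(0.47)) = 0.2337.
Characteristic equation s² + 4.1s + 3.1K_p = 0 gives ζ = 4.1/(2√(3.1K_p)).
Setting ζ = 0.2337: √(3.1K_p) = 4.1/(2·0.2337) = 8.773, so K_p = 76.96/3.1 = 24.8.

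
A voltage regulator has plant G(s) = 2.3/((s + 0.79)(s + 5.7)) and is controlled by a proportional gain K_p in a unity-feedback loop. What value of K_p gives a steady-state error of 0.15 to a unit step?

For a type-0 loop with proportional control, e_ss = 1/(1 + K_p·G(0)).
G(0) = 0.5108. Require 1/(1 + K_p·0.5108) = 0.15, so 1 + 0.5108·K_p = 6.667.
K_p = (6.667 − 1)/0.5108 = 11.1.

K_p = 11.1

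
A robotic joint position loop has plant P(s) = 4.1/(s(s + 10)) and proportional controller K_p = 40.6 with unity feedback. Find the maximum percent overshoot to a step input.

26.7%

From 1 + K_pP(s) = 0: s² + 10s + 166.5 = 0 ⇒ ω_n = 12.9, ζ = 0.3875.
%OS = 100·exp(−πζ/√(1−ζ²)) = 100·exp(−π·0.3875/√0.8498) = 26.7%.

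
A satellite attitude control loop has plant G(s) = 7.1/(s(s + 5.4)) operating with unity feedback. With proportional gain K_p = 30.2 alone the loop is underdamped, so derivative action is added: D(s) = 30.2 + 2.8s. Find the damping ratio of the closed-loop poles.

ζ = 0.863

Forward path: (30.2 + 2.8s)·7.1/(s(s+5.4)). The closed-loop characteristic equation is s² + (5.4 + 7.1·2.8)s + 7.1·30.2 = 0.
That is s² + 25.28s + 214.4 = 0, so ω_n = 14.64 rad/s and ζ = 25.28/(2·14.64) = 0.8632.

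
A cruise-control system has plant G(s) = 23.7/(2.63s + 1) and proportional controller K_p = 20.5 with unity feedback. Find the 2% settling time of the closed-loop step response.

T_s ≈ 0.0216 s

Closed loop: T(s) = K_p·G/(1+K_p·G) = 485.8/(2.63s + 1 + 485.8), with pole at s = −(1 + 485.8)/2.63 = −185.1.
τ = 1/185.1 = 0.005402 s, so 2% settling time ≈ 4τ = 0.0216 s.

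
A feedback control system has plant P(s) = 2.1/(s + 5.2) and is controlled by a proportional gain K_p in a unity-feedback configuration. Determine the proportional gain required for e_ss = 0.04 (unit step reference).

K_p = 59.4

For a type-0 loop with proportional control, e_ss = 1/(1 + K_p·P(0)).
P(0) = 0.4038. Require 1/(1 + K_p·0.4038) = 0.04, so 1 + 0.4038·K_p = 25.
K_p = (25 − 1)/0.4038 = 59.4.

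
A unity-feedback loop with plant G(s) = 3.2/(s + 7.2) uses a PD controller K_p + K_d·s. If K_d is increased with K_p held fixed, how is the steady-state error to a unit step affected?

At s = 0 the derivative term contributes nothing: C(0) = K_p regardless of K_d, so K_pos = K_p·G(0) and e_ss are unchanged.

unchanged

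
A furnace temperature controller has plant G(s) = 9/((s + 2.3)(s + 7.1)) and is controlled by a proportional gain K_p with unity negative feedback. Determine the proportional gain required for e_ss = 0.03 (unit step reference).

The loop is type 0, so e_ss(step) = 1/(1 + K_pos) with K_pos = K_p·G(0).
G(0) = 0.5511. Require 1/(1 + K_p·0.5511) = 0.03, so 1 + 0.5511·K_p = 33.33.
K_p = (33.33 − 1)/0.5511 = 58.7.

K_p = 58.7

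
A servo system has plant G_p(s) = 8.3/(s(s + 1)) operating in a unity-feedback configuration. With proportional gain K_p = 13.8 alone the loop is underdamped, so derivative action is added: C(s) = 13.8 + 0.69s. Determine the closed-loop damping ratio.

Forward path: (13.8 + 0.69s)·8.3/(s(s+1)). The closed-loop characteristic equation is s² + (1 + 8.3·0.69)s + 8.3·13.8 = 0.
That is s² + 6.727s + 114.5 = 0, so ω_n = 10.7 rad/s and ζ = 6.727/(2·10.7) = 0.3143.

ζ = 0.314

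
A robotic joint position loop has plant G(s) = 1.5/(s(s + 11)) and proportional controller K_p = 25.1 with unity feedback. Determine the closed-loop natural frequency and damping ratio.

ω_n = 6.14 rad/s, ζ = 0.896

The closed-loop denominator is s(s+11) + 25.1·1.5 = s² + 11s + 37.65.
Matching s² + 2ζω_n s + ω_n²: ω_n = √37.65 = 6.136 rad/s and 2ζω_n = 11, so ζ = 11/(2·6.136) = 0.896.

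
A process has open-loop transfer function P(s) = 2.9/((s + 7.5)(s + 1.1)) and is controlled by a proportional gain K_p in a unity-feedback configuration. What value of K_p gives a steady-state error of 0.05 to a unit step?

K_p = 54.1

For a type-0 loop with proportional control, e_ss = 1/(1 + K_p·P(0)).
P(0) = 0.3515. Require 1/(1 + K_p·0.3515) = 0.05, so 1 + 0.3515·K_p = 20.
K_p = (20 − 1)/0.3515 = 54.1.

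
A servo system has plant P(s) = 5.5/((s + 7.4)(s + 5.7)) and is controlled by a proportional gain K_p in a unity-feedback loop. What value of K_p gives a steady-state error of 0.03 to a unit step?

Steady-state error for a unit step on this type-0 loop is 1/(1 + K_p·P(0)).
P(0) = 0.1304. Require 1/(1 + K_p·0.1304) = 0.03, so 1 + 0.1304·K_p = 33.33.
K_p = (33.33 − 1)/0.1304 = 248.

K_p = 248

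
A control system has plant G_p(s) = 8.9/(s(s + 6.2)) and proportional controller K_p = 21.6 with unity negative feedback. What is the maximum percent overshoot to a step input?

From 1 + K_pG_p(s) = 0: s² + 6.2s + 192.2 = 0 ⇒ ω_n = 13.87, ζ = 0.2236.
%OS = 100·exp(−πζ/√(1−ζ²)) = 100·exp(−π·0.2236/√0.95) = 48.6%.

48.6%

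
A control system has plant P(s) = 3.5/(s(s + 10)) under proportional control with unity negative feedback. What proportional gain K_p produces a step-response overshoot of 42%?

K_p = 101

From %OS = 100·exp(−πζ/√(1−ζ²)) = 42%, ζ = −ln(0.42)/√(π²+ln²(0.42)) = 0.2662.
Characteristic equation s² + 10s + 3.5K_p = 0 gives ζ = 10/(2√(3.5K_p)).
Setting ζ = 0.2662: √(3.5K_p) = 10/(2·0.2662) = 18.78, so K_p = 352.9/3.5 = 101.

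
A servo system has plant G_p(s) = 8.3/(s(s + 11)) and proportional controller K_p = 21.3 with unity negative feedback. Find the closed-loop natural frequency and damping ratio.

ω_n = 13.3 rad/s, ζ = 0.414

1 + K_p·G_p(s) = 0 gives s² + 11s + 176.8 = 0.
So ω_n² = 176.8 ⇒ ω_n = 13.3 rad/s, and ζ = 11/(2ω_n) = 0.414.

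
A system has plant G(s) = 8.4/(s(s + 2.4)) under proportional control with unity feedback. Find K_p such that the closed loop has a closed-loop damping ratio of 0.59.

K_p = 0.492

Closed-loop characteristic equation: s² + 2.4s + K_p·8.4 = 0.
So ω_n = √(8.4K_p) and 2ζω_n = 2.4, giving ζ = 2.4/(2√(8.4K_p)).
Setting ζ = 0.59: √(8.4K_p) = 2.4/(2·0.59) = 2.034, so K_p = 4.137/8.4 = 0.492.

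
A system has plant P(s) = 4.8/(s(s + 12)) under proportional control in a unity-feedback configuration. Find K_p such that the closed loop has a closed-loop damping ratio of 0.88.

Closed-loop characteristic equation: s² + 12s + K_p·4.8 = 0.
So ω_n = √(4.8K_p) and 2ζω_n = 12, giving ζ = 12/(2√(4.8K_p)).
Setting ζ = 0.88: √(4.8K_p) = 12/(2·0.88) = 6.818, so K_p = 46.49/4.8 = 9.68.

K_p = 9.68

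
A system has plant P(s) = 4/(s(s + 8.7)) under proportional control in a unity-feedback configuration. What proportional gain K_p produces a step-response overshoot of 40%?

K_p = 60.3

From %OS = 100·exp(−πζ/√(1−ζ²)) = 40%, ζ = −ln(0.4)/√(π²+ln²(0.4)) = 0.28.
Characteristic equation s² + 8.7s + 4K_p = 0 gives ζ = 8.7/(2√(4K_p)).
Setting ζ = 0.28: √(4K_p) = 8.7/(2·0.28) = 15.54, so K_p = 241.4/4 = 60.3.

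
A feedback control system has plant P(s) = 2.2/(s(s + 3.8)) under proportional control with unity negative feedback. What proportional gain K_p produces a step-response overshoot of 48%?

K_p = 31.7

From %OS = 100·exp(−πζ/√(1−ζ²)) = 48%, ζ = −ln(0.48)/√(π²+ln²(0.48)) = 0.2275.
Characteristic equation s² + 3.8s + 2.2K_p = 0 gives ζ = 3.8/(2√(2.2K_p)).
Setting ζ = 0.2275: √(2.2K_p) = 3.8/(2·0.2275) = 8.352, so K_p = 69.75/2.2 = 31.7.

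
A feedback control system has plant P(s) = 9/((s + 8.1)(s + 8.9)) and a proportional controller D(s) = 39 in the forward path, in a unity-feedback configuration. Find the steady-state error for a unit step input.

0.17

The loop is type 0. Static position error constant K_pos = D(0)·P(0) = 39·0.1248 = 4.869.
Steady-state error to a unit step: e_ss = 1/(1+K_pos) = 1/5.869 = 0.17.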